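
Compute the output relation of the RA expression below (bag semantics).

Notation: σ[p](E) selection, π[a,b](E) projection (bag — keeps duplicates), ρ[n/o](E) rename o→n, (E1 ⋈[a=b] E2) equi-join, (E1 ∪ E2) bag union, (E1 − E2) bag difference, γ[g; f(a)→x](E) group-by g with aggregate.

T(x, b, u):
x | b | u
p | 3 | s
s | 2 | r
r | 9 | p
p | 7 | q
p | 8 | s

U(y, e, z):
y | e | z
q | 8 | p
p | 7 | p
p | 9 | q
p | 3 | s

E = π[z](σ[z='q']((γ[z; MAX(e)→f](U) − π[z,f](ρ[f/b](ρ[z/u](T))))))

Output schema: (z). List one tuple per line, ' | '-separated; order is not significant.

Subexpression sizes:
  U → 4
  γ[z; MAX(e)→f](U) → 3
  T → 5
  ρ[z/u](T) → 5
  ρ[f/b](ρ[z/u](T)) → 5
  π[z,f](ρ[f/b](ρ[z/u](T))) → 5
  (γ[z; MAX(e)→f](U) − π[z,f](ρ[f/b](ρ[z/u](T)))) → 2
  σ[z='q']((γ[z; MAX(e)→f](U) − π[z,f](ρ[f/b](ρ[z/u](T))))) → 1
  π[z](σ[z='q']((γ[z; MAX(e)→f](U) − π[z,f](ρ[f/b](ρ[z/u](T)))))) → 1

== RESULT ==
z
q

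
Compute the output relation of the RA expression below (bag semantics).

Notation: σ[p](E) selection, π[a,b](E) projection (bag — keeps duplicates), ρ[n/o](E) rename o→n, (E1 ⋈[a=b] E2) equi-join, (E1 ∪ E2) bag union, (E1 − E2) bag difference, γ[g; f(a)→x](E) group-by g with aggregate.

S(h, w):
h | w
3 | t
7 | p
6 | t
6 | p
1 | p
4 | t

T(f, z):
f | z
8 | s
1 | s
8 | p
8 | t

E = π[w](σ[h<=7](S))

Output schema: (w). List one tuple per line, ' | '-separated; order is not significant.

Stepwise |·|:
  S → 6
  σ[h<=7](S) → 6
  π[w](σ[h<=7](S)) → 6

== RESULT ==
w
p
p
p
t
t
t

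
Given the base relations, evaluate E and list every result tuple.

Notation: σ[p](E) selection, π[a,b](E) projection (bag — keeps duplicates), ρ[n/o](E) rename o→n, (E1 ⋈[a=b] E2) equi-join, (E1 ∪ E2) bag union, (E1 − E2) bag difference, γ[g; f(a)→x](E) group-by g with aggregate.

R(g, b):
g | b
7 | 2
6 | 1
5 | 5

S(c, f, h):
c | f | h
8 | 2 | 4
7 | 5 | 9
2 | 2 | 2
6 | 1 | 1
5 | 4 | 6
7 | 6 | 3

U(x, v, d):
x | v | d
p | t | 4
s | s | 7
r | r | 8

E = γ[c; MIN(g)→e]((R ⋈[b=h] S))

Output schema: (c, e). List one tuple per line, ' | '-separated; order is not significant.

Subexpression sizes:
  R → 3
  S → 6
  (R ⋈[b=h] S) → 2
  γ[c; MIN(g)→e]((R ⋈[b=h] S)) → 2

== RESULT ==
c | e
2 | 7
6 | 6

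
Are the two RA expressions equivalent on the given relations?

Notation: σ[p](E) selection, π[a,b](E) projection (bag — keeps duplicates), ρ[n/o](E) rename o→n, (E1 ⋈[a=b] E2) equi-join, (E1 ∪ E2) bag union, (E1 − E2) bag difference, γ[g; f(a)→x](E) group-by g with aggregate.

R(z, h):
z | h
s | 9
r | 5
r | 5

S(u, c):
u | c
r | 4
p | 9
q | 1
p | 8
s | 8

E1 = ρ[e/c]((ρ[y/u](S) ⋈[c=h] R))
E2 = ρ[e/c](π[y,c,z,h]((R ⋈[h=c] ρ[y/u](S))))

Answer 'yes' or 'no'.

E1 subexpression sizes:
  S → 5
  ρ[y/u](S) → 5
  R → 3
  (ρ[y/u](S) ⋈[c=h] R) → 1
  ρ[e/c]((ρ[y/u](S) ⋈[c=h] R)) → 1
E2 subexpression sizes:
  R → 3
  S → 5
  ρ[y/u](S) → 5
  (R ⋈[h=c] ρ[y/u](S)) → 1
  π[y,c,z,h]((R ⋈[h=c] ρ[y/u](S))) → 1
  ρ[e/c](π[y,c,z,h]((R ⋈[h=c] ρ[y/u](S)))) → 1

E1 and E2 produce the same multiset:
y | e | z | h
p | 9 | s | 9

yes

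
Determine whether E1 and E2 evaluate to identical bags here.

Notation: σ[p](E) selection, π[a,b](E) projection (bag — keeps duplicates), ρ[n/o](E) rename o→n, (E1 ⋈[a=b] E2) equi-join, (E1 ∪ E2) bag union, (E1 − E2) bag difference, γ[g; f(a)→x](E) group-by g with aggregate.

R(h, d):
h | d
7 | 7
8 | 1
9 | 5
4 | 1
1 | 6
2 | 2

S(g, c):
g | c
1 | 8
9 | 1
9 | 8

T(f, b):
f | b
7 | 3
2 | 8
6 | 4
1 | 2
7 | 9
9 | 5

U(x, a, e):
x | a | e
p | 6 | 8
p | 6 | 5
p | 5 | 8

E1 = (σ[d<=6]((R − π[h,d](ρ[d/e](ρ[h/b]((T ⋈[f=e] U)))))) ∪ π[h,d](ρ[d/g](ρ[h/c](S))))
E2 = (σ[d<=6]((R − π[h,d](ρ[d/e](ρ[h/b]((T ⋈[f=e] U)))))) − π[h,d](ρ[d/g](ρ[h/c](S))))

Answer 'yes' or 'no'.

E1 per-node cardinality:
  R → 6
  T → 6
  U → 3
  (T ⋈[f=e] U) → 0
  ρ[h/b]((T ⋈[f=e] U)) → 0
  ρ[d/e](ρ[h/b]((T ⋈[f=e] U))) → 0
  π[h,d](ρ[d/e](ρ[h/b]((T ⋈[f=e] U)))) → 0
  (R − π[h,d](ρ[d/e](ρ[h/b]((T ⋈[f=e] U))))) → 6
  σ[d<=6]((R − π[h,d](ρ[d/e](ρ[h/b]((T ⋈[f=e] U)))))) → 5
  S → 3
  ρ[h/c](S) → 3
  ρ[d/g](ρ[h/c](S)) → 3
  π[h,d](ρ[d/g](ρ[h/c](S))) → 3
  (σ[d<=6]((R − π[h,d](ρ[d/e](ρ[h/b]((T ⋈[f=e] U)))))) ∪ π[h,d](ρ[d/g](ρ[h/c](S)))) → 8
E2 per-node cardinality:
  R → 6
  T → 6
  U → 3
  (T ⋈[f=e] U) → 0
  ρ[h/b]((T ⋈[f=e] U)) → 0
  ρ[d/e](ρ[h/b]((T ⋈[f=e] U))) → 0
  π[h,d](ρ[d/e](ρ[h/b]((T ⋈[f=e] U)))) → 0
  (R − π[h,d](ρ[d/e](ρ[h/b]((T ⋈[f=e] U))))) → 6
  σ[d<=6]((R − π[h,d](ρ[d/e](ρ[h/b]((T ⋈[f=e] U)))))) → 5
  S → 3
  ρ[h/c](S) → 3
  ρ[d/g](ρ[h/c](S)) → 3
  π[h,d](ρ[d/g](ρ[h/c](S))) → 3
  (σ[d<=6]((R − π[h,d](ρ[d/e](ρ[h/b]((T ⋈[f=e] U)))))) − π[h,d](ρ[d/g](ρ[h/c](S)))) → 4

E1 result:
h | d
1 | 6
1 | 9
2 | 2
4 | 1
8 | 1
8 | 1
8 | 9
9 | 5
E2 result:
h | d
1 | 6
2 | 2
4 | 1
9 | 5
Witness: (8, 1) appears 2× in E1 but 0× in E2.

no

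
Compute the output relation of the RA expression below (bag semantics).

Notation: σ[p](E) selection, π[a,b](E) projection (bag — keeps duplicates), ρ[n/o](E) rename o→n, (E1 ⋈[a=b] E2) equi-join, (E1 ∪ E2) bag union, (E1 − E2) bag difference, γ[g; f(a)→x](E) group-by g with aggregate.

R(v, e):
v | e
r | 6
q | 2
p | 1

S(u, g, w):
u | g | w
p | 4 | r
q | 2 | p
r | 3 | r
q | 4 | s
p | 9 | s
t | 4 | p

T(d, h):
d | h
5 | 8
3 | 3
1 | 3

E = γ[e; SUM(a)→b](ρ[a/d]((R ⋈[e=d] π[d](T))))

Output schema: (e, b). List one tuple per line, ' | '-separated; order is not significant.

Subexpression sizes:
  R → 3
  T → 3
  π[d](T) → 3
  (R ⋈[e=d] π[d](T)) → 1
  ρ[a/d]((R ⋈[e=d] π[d](T))) → 1
  γ[e; SUM(a)→b](ρ[a/d]((R ⋈[e=d] π[d](T)))) → 1

== RESULT ==
e | b
1 | 1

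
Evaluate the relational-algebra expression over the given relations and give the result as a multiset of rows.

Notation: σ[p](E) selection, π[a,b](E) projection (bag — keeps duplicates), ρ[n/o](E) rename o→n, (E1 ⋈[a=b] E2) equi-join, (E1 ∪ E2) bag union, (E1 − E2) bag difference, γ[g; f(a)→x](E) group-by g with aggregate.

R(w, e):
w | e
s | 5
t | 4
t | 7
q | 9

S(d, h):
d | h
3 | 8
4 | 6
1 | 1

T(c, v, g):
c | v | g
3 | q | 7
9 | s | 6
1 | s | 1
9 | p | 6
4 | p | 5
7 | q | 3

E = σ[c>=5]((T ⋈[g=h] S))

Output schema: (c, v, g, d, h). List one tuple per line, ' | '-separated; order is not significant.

Stepwise |·|:
  T → 6
  S → 3
  (T ⋈[g=h] S) → 3
  σ[c>=5]((T ⋈[g=h] S)) → 2

== RESULT ==
c | v | g | d | h
9 | p | 6 | 4 | 6
9 | s | 6 | 4 | 6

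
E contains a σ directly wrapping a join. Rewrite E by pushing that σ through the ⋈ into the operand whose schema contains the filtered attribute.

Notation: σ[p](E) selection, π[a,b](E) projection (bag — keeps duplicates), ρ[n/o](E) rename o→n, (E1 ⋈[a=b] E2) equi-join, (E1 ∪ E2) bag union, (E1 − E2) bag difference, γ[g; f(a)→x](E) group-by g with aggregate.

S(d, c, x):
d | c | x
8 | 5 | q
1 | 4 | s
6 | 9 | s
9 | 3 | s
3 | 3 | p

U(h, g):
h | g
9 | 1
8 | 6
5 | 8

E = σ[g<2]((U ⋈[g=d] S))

σ filters on g, owned by the left side.
E' = (σ[g<2](U) ⋈[g=d] S)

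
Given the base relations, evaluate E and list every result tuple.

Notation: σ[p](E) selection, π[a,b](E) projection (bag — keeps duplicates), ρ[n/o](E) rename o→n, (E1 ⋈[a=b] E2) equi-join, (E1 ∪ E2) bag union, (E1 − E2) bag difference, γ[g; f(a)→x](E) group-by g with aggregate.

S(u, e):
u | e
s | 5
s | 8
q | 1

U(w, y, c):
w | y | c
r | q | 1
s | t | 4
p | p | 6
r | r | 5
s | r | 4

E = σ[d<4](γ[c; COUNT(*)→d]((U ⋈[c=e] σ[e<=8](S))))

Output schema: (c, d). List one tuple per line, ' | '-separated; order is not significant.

Subexpression sizes:
  U → 5
  S → 3
  σ[e<=8](S) → 3
  (U ⋈[c=e] σ[e<=8](S)) → 2
  γ[c; COUNT(*)→d]((U ⋈[c=e] σ[e<=8](S))) → 2
  σ[d<4](γ[c; COUNT(*)→d]((U ⋈[c=e] σ[e<=8](S)))) → 2

== RESULT ==
c | d
1 | 1
5 | 1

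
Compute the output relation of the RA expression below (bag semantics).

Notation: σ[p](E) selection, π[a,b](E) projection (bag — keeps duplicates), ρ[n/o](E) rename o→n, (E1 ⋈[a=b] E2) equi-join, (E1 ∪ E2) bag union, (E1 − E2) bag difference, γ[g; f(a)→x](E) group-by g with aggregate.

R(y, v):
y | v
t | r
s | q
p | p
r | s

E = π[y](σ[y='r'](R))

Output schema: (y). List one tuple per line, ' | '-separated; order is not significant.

Stepwise |·|:
  R → 4
  σ[y='r'](R) → 1
  π[y](σ[y='r'](R)) → 1

== RESULT ==
y
r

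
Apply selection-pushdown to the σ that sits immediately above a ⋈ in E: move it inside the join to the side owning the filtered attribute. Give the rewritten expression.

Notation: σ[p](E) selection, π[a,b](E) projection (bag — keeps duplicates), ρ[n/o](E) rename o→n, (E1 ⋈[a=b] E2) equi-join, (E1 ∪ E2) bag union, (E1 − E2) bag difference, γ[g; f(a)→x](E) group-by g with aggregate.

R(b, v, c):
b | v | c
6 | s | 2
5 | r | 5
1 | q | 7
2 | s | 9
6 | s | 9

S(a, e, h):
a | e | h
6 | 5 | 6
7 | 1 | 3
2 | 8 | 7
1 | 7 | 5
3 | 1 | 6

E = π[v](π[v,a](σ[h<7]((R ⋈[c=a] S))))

σ filters on h, owned by the right side.
E' = π[v](π[v,a]((R ⋈[c=a] σ[h<7](S))))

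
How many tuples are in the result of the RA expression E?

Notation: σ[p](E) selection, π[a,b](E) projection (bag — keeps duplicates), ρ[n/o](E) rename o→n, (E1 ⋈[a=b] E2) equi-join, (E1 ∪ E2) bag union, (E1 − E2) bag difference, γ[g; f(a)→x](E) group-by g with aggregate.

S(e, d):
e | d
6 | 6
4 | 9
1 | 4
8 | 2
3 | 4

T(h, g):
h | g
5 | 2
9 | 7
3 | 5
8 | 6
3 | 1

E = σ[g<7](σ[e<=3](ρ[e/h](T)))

Subexpression sizes:
  T → 5
  ρ[e/h](T) → 5
  σ[e<=3](ρ[e/h](T)) → 2
  σ[g<7](σ[e<=3](ρ[e/h](T))) → 2

|E| = 2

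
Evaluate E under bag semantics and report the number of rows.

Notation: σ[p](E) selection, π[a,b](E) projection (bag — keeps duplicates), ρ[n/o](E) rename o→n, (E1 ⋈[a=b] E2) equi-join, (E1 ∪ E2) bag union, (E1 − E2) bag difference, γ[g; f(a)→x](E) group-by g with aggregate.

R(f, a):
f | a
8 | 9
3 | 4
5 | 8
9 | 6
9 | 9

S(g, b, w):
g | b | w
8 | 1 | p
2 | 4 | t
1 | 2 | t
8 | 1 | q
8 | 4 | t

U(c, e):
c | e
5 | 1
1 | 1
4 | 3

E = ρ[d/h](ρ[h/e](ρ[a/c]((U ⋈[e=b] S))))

Stepwise |·|:
  U → 3
  S → 5
  (U ⋈[e=b] S) → 4
  ρ[a/c]((U ⋈[e=b] S)) → 4
  ρ[h/e](ρ[a/c]((U ⋈[e=b] S))) → 4
  ρ[d/h](ρ[h/e](ρ[a/c]((U ⋈[e=b] S)))) → 4

|E| = 4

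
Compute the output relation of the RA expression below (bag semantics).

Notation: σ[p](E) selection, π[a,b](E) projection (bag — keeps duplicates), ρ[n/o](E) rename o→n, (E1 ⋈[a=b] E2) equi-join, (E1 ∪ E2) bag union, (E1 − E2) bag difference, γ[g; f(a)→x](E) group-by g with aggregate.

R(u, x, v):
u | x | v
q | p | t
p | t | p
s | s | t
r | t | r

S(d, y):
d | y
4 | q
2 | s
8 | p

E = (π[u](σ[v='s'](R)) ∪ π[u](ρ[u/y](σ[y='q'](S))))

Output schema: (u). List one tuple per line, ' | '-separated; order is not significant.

Stepwise |·|:
  R → 4
  σ[v='s'](R) → 0
  π[u](σ[v='s'](R)) → 0
  S → 3
  σ[y='q'](S) → 1
  ρ[u/y](σ[y='q'](S)) → 1
  π[u](ρ[u/y](σ[y='q'](S))) → 1
  (π[u](σ[v='s'](R)) ∪ π[u](ρ[u/y](σ[y='q'](S)))) → 1

== RESULT ==
u
q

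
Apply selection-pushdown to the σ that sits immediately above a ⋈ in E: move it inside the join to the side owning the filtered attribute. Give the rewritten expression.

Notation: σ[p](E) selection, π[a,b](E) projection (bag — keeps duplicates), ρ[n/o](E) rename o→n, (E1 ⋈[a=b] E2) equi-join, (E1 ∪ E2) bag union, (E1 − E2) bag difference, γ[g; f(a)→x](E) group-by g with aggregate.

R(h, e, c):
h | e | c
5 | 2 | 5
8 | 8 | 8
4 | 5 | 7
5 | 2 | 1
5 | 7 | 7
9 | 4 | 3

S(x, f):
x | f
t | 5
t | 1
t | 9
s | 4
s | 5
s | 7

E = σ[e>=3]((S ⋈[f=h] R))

σ filters on e, owned by the right side.
E' = (S ⋈[f=h] σ[e>=3](R))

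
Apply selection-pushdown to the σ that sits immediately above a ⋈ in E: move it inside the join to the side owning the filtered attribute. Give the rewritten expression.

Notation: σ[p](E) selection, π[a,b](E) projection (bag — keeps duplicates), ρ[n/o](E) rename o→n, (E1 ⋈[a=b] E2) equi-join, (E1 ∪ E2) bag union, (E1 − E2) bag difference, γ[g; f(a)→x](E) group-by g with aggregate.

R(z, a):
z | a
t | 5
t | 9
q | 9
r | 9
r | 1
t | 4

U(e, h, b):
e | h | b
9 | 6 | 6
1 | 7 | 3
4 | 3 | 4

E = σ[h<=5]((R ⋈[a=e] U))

σ filters on h, owned by the right side.
E' = (R ⋈[a=e] σ[h<=5](U))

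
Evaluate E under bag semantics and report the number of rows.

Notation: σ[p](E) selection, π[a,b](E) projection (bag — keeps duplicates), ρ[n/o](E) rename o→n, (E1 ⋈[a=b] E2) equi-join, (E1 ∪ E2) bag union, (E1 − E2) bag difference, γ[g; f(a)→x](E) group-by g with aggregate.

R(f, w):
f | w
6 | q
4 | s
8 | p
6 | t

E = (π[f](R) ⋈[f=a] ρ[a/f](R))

Stepwise |·|:
  R → 4
  π[f](R) → 4
  R → 4
  ρ[a/f](R) → 4
  (π[f](R) ⋈[f=a] ρ[a/f](R)) → 6

|E| = 6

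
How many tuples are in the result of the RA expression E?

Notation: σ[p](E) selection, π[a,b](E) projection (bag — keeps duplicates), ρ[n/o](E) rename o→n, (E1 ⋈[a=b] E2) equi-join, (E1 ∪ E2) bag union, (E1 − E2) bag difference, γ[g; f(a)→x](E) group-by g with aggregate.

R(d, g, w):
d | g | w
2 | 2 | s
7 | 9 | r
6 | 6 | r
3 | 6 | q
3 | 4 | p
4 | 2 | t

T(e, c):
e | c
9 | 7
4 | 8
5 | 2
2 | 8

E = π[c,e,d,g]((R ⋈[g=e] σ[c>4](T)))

Subexpression sizes:
  R → 6
  T → 4
  σ[c>4](T) → 3
  (R ⋈[g=e] σ[c>4](T)) → 4
  π[c,e,d,g]((R ⋈[g=e] σ[c>4](T))) → 4

|E| = 4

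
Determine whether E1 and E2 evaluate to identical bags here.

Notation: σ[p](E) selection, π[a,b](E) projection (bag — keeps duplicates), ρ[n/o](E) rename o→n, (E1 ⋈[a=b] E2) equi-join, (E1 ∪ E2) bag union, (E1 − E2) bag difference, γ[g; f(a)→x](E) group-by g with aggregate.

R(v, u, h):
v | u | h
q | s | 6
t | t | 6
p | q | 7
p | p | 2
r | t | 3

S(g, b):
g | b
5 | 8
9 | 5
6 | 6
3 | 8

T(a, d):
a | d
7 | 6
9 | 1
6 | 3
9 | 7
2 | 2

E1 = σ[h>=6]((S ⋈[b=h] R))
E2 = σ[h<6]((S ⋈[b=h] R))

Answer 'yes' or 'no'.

E1 row counts bottom-up:
  S → 4
  R → 5
  (S ⋈[b=h] R) → 2
  σ[h>=6]((S ⋈[b=h] R)) → 2
E2 row counts bottom-up:
  S → 4
  R → 5
  (S ⋈[b=h] R) → 2
  σ[h<6]((S ⋈[b=h] R)) → 0

E1 result:
g | b | v | u | h
6 | 6 | q | s | 6
6 | 6 | t | t | 6
E2 result:
g | b | v | u | h
(0 rows)
Witness: (6, 6, 'q', 's', 6) appears 1× in E1 but 0× in E2.

no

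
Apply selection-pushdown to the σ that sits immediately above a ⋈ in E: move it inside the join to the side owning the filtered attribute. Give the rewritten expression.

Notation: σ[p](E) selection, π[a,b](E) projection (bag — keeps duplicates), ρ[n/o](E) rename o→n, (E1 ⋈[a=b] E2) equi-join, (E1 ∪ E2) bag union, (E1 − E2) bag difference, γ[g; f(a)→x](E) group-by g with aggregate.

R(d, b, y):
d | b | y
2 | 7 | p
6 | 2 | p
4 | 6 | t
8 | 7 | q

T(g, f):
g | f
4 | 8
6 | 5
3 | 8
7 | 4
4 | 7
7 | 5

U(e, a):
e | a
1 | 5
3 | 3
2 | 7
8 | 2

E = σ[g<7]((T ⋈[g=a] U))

σ filters on g, owned by the left side.
E' = (σ[g<7](T) ⋈[g=a] U)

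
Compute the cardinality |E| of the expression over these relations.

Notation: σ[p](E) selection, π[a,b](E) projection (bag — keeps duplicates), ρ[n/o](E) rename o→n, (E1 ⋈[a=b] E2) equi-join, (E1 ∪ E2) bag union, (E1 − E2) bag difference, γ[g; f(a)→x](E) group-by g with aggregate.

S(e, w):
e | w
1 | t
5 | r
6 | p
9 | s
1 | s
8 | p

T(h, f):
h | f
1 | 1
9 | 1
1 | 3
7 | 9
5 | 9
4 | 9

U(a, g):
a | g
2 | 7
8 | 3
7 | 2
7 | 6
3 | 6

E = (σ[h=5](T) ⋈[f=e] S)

Row counts bottom-up:
  T → 6
  σ[h=5](T) → 1
  S → 6
  (σ[h=5](T) ⋈[f=e] S) → 1

|E| = 1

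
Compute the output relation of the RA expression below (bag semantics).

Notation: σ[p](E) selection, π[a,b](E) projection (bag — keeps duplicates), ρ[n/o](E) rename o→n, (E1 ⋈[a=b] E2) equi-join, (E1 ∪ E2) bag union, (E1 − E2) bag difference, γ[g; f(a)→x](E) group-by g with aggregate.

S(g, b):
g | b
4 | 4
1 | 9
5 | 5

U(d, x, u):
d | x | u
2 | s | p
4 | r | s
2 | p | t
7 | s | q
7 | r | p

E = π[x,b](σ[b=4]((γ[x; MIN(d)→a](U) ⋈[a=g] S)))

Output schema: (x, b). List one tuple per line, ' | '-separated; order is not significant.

Row counts bottom-up:
  U → 5
  γ[x; MIN(d)→a](U) → 3
  S → 3
  (γ[x; MIN(d)→a](U) ⋈[a=g] S) → 1
  σ[b=4]((γ[x; MIN(d)→a](U) ⋈[a=g] S)) → 1
  π[x,b](σ[b=4]((γ[x; MIN(d)→a](U) ⋈[a=g] S))) → 1

== RESULT ==
x | b
r | 4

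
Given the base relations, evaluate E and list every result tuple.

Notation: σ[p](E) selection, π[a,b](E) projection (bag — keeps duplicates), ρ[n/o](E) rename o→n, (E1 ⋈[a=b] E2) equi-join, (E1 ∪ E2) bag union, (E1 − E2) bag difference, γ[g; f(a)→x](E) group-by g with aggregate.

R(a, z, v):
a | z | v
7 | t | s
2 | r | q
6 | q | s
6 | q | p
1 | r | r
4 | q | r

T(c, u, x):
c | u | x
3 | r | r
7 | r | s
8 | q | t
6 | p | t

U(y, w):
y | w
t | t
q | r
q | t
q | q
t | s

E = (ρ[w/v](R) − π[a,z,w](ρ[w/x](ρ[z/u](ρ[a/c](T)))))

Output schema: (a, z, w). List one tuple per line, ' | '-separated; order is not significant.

Per-node cardinality:
  R → 6
  ρ[w/v](R) → 6
  T → 4
  ρ[a/c](T) → 4
  ρ[z/u](ρ[a/c](T)) → 4
  ρ[w/x](ρ[z/u](ρ[a/c](T))) → 4
  π[a,z,w](ρ[w/x](ρ[z/u](ρ[a/c](T)))) → 4
  (ρ[w/v](R) − π[a,z,w](ρ[w/x](ρ[z/u](ρ[a/c](T))))) → 6

== RESULT ==
a | z | w
1 | r | r
2 | r | q
4 | q | r
6 | q | p
6 | q | s
7 | t | s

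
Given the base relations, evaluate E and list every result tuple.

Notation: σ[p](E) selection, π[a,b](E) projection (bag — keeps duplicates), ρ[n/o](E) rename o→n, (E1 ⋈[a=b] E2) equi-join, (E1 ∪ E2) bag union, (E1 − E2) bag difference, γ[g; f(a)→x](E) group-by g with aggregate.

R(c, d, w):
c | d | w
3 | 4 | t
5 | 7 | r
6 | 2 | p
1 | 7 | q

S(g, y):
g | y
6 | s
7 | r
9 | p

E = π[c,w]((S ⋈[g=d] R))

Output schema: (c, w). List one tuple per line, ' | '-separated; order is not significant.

Per-node cardinality:
  S → 3
  R → 4
  (S ⋈[g=d] R) → 2
  π[c,w]((S ⋈[g=d] R)) → 2

== RESULT ==
c | w
1 | q
5 | r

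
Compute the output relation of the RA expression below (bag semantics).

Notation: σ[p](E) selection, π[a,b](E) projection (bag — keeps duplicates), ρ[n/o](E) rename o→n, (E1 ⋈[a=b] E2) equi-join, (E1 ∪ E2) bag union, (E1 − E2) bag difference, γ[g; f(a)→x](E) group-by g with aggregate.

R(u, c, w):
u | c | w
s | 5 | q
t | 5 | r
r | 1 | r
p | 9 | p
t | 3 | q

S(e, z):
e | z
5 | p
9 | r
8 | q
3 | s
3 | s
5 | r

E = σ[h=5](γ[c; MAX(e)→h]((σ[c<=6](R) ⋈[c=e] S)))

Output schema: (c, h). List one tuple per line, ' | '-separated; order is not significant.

Row counts bottom-up:
  R → 5
  σ[c<=6](R) → 4
  S → 6
  (σ[c<=6](R) ⋈[c=e] S) → 6
  γ[c; MAX(e)→h]((σ[c<=6](R) ⋈[c=e] S)) → 2
  σ[h=5](γ[c; MAX(e)→h]((σ[c<=6](R) ⋈[c=e] S))) → 1

== RESULT ==
c | h
5 | 5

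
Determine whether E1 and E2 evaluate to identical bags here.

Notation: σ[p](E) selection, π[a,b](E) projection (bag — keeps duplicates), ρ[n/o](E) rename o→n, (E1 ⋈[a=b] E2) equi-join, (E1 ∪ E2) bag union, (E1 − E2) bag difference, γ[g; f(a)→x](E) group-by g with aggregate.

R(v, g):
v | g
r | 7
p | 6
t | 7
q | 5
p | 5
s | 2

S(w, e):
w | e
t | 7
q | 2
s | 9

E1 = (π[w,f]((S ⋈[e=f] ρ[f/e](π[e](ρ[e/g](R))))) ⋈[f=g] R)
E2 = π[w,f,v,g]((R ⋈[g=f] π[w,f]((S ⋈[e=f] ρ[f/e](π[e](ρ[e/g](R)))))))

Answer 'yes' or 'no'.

E1 row counts bottom-up:
  S → 3
  R → 6
  ρ[e/g](R) → 6
  π[e](ρ[e/g](R)) → 6
  ρ[f/e](π[e](ρ[e/g](R))) → 6
  (S ⋈[e=f] ρ[f/e](π[e](ρ[e/g](R)))) → 3
  π[w,f]((S ⋈[e=f] ρ[f/e](π[e](ρ[e/g](R))))) → 3
  R → 6
  (π[w,f]((S ⋈[e=f] ρ[f/e](π[e](ρ[e/g](R))))) ⋈[f=g] R) → 5
E2 row counts bottom-up:
  R → 6
  S → 3
  R → 6
  ρ[e/g](R) → 6
  π[e](ρ[e/g](R)) → 6
  ρ[f/e](π[e](ρ[e/g](R))) → 6
  (S ⋈[e=f] ρ[f/e](π[e](ρ[e/g](R)))) → 3
  π[w,f]((S ⋈[e=f] ρ[f/e](π[e](ρ[e/g](R))))) → 3
  (R ⋈[g=f] π[w,f]((S ⋈[e=f] ρ[f/e](π[e](ρ[e/g](R)))))) → 5
  π[w,f,v,g]((R ⋈[g=f] π[w,f]((S ⋈[e=f] ρ[f/e](π[e](ρ[e/g](R))))))) → 5

E1 and E2 produce the same multiset:
w | f | v | g
q | 2 | s | 2
t | 7 | r | 7
t | 7 | r | 7
t | 7 | t | 7
t | 7 | t | 7

yes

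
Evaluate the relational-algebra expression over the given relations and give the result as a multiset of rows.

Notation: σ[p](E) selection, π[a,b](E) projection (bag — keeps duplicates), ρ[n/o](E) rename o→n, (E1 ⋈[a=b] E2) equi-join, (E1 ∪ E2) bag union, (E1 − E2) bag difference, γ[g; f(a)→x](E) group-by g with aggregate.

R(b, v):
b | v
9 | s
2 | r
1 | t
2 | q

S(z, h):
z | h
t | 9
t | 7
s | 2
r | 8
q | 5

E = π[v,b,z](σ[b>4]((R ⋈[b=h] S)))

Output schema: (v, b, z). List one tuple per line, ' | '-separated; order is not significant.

Row counts bottom-up:
  R → 4
  S → 5
  (R ⋈[b=h] S) → 3
  σ[b>4]((R ⋈[b=h] S)) → 1
  π[v,b,z](σ[b>4]((R ⋈[b=h] S))) → 1

== RESULT ==
v | b | z
s | 9 | t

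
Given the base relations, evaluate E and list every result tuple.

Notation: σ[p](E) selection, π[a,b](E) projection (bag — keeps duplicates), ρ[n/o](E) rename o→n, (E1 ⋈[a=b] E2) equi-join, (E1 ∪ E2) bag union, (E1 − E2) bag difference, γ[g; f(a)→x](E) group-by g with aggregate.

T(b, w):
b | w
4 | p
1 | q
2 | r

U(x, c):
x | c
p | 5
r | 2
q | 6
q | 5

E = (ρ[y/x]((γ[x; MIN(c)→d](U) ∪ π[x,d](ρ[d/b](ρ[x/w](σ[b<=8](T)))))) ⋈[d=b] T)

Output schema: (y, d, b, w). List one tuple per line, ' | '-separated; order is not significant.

Row counts bottom-up:
  U → 4
  γ[x; MIN(c)→d](U) → 3
  T → 3
  σ[b<=8](T) → 3
  ρ[x/w](σ[b<=8](T)) → 3
  ρ[d/b](ρ[x/w](σ[b<=8](T))) → 3
  π[x,d](ρ[d/b](ρ[x/w](σ[b<=8](T)))) → 3
  (γ[x; MIN(c)→d](U) ∪ π[x,d](ρ[d/b](ρ[x/w](σ[b<=8](T))))) → 6
  ρ[y/x]((γ[x; MIN(c)→d](U) ∪ π[x,d](ρ[d/b](ρ[x/w](σ[b<=8](T)))))) → 6
  T → 3
  (ρ[y/x]((γ[x; MIN(c)→d](U) ∪ π[x,d](ρ[d/b](ρ[x/w](σ[b<=8](T)))))) ⋈[d=b] T) → 4

== RESULT ==
y | d | b | w
p | 4 | 4 | p
q | 1 | 1 | q
r | 2 | 2 | r
r | 2 | 2 | r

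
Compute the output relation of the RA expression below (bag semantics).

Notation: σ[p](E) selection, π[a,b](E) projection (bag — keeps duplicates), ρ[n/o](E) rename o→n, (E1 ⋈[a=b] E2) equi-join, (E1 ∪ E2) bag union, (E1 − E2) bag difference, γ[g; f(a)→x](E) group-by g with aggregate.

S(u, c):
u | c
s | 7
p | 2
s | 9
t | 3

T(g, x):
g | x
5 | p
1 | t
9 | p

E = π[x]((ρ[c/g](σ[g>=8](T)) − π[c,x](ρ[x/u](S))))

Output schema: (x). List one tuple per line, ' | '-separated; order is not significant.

Per-node cardinality:
  T → 3
  σ[g>=8](T) → 1
  ρ[c/g](σ[g>=8](T)) → 1
  S → 4
  ρ[x/u](S) → 4
  π[c,x](ρ[x/u](S)) → 4
  (ρ[c/g](σ[g>=8](T)) − π[c,x](ρ[x/u](S))) → 1
  π[x]((ρ[c/g](σ[g>=8](T)) − π[c,x](ρ[x/u](S)))) → 1

== RESULT ==
x
p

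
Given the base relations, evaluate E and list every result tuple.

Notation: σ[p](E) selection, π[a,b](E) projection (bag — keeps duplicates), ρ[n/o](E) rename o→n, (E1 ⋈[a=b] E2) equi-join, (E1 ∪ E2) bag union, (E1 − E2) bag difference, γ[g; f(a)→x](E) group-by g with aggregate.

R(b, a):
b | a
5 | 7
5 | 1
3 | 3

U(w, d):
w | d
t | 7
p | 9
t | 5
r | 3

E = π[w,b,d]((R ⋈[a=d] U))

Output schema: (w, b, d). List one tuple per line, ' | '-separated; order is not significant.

Stepwise |·|:
  R → 3
  U → 4
  (R ⋈[a=d] U) → 2
  π[w,b,d]((R ⋈[a=d] U)) → 2

== RESULT ==
w | b | d
r | 3 | 3
t | 5 | 7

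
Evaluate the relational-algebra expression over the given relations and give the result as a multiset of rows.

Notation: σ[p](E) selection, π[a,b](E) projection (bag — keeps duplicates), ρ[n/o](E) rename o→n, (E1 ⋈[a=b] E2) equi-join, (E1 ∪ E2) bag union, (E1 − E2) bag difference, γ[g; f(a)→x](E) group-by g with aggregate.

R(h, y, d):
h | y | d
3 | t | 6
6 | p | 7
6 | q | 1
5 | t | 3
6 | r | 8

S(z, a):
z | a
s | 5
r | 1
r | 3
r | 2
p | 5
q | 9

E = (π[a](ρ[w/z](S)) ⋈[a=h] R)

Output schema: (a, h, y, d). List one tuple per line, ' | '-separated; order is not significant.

Subexpression sizes:
  S → 6
  ρ[w/z](S) → 6
  π[a](ρ[w/z](S)) → 6
  R → 5
  (π[a](ρ[w/z](S)) ⋈[a=h] R) → 3

== RESULT ==
a | h | y | d
3 | 3 | t | 6
5 | 5 | t | 3
5 | 5 | t | 3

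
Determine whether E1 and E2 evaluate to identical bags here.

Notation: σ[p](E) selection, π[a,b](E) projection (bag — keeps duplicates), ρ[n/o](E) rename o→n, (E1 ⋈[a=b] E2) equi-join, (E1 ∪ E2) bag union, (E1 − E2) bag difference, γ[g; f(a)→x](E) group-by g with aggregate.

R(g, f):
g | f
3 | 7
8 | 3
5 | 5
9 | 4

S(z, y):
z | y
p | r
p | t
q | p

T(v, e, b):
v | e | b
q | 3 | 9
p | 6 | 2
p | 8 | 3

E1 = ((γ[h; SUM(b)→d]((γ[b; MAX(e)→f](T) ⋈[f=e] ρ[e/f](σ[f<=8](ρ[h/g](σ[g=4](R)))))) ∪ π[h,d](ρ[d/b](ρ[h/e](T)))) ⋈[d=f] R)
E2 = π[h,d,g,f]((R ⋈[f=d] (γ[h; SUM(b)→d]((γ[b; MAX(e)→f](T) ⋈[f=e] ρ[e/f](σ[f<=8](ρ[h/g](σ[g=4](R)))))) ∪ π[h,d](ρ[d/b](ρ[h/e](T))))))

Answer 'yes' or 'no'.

E1 row counts bottom-up:
  T → 3
  γ[b; MAX(e)→f](T) → 3
  R → 4
  σ[g=4](R) → 0
  ρ[h/g](σ[g=4](R)) → 0
  σ[f<=8](ρ[h/g](σ[g=4](R))) → 0
  ρ[e/f](σ[f<=8](ρ[h/g](σ[g=4](R)))) → 0
  (γ[b; MAX(e)→f](T) ⋈[f=e] ρ[e/f](σ[f<=8](ρ[h/g](σ[g=4](R))))) → 0
  γ[h; SUM(b)→d]((γ[b; MAX(e)→f](T) ⋈[f=e] ρ[e/f](σ[f<=8](ρ[h/g](σ[g=4](R)))))) → 0
  T → 3
  ρ[h/e](T) → 3
  ρ[d/b](ρ[h/e](T)) → 3
  π[h,d](ρ[d/b](ρ[h/e](T))) → 3
  (γ[h; SUM(b)→d]((γ[b; MAX(e)→f](T) ⋈[f=e] ρ[e/f](σ[f<=8](ρ[h/g](σ[g=4](R)))))) ∪ π[h,d](ρ[d/b](ρ[h/e](T)))) → 3
  R → 4
  ((γ[h; SUM(b)→d]((γ[b; MAX(e)→f](T) ⋈[f=e] ρ[e/f](σ[f<=8](ρ[h/g](σ[g=4](R)))))) ∪ π[h,d](ρ[d/b](ρ[h/e](T)))) ⋈[d=f] R) → 1
E2 row counts bottom-up:
  R → 4
  T → 3
  γ[b; MAX(e)→f](T) → 3
  R → 4
  σ[g=4](R) → 0
  ρ[h/g](σ[g=4](R)) → 0
  σ[f<=8](ρ[h/g](σ[g=4](R))) → 0
  ρ[e/f](σ[f<=8](ρ[h/g](σ[g=4](R)))) → 0
  (γ[b; MAX(e)→f](T) ⋈[f=e] ρ[e/f](σ[f<=8](ρ[h/g](σ[g=4](R))))) → 0
  γ[h; SUM(b)→d]((γ[b; MAX(e)→f](T) ⋈[f=e] ρ[e/f](σ[f<=8](ρ[h/g](σ[g=4](R)))))) → 0
  T → 3
  ρ[h/e](T) → 3
  ρ[d/b](ρ[h/e](T)) → 3
  π[h,d](ρ[d/b](ρ[h/e](T))) → 3
  (γ[h; SUM(b)→d]((γ[b; MAX(e)→f](T) ⋈[f=e] ρ[e/f](σ[f<=8](ρ[h/g](σ[g=4](R)))))) ∪ π[h,d](ρ[d/b](ρ[h/e](T)))) → 3
  (R ⋈[f=d] (γ[h; SUM(b)→d]((γ[b; MAX(e)→f](T) ⋈[f=e] ρ[e/f](σ[f<=8](ρ[h/g](σ[g=4](R)))))) ∪ π[h,d](ρ[d/b](ρ[h/e](T))))) → 1
  π[h,d,g,f]((R ⋈[f=d] (γ[h; SUM(b)→d]((γ[b; MAX(e)→f](T) ⋈[f=e] ρ[e/f](σ[f<=8](ρ[h/g](σ[g=4](R)))))) ∪ π[h,d](ρ[d/b](ρ[h/e](T)))))) → 1

E1 and E2 produce the same multiset:
h | d | g | f
8 | 3 | 8 | 3

yes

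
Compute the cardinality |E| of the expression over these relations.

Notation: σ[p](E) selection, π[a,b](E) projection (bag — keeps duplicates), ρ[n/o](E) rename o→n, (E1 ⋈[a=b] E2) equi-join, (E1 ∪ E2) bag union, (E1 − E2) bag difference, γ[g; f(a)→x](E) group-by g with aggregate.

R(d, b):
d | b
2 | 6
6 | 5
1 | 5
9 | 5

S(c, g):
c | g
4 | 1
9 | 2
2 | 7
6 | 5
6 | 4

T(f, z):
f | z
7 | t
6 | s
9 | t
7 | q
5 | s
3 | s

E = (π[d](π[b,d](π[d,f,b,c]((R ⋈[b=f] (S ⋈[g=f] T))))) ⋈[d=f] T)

Per-node cardinality:
  R → 4
  S → 5
  T → 6
  (S ⋈[g=f] T) → 3
  (R ⋈[b=f] (S ⋈[g=f] T)) → 3
  π[d,f,b,c]((R ⋈[b=f] (S ⋈[g=f] T))) → 3
  π[b,d](π[d,f,b,c]((R ⋈[b=f] (S ⋈[g=f] T)))) → 3
  π[d](π[b,d](π[d,f,b,c]((R ⋈[b=f] (S ⋈[g=f] T))))) → 3
  T → 6
  (π[d](π[b,d](π[d,f,b,c]((R ⋈[b=f] (S ⋈[g=f] T))))) ⋈[d=f] T) → 2

|E| = 2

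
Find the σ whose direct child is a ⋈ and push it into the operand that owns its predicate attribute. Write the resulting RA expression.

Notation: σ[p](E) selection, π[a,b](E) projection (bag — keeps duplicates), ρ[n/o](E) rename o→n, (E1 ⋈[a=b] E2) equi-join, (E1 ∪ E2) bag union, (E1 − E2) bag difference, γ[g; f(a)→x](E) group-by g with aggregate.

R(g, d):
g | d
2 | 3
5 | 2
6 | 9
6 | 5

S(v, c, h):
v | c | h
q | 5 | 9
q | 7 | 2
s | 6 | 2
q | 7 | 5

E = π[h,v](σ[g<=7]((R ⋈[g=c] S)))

σ filters on g, owned by the left side.
E' = π[h,v]((σ[g<=7](R) ⋈[g=c] S))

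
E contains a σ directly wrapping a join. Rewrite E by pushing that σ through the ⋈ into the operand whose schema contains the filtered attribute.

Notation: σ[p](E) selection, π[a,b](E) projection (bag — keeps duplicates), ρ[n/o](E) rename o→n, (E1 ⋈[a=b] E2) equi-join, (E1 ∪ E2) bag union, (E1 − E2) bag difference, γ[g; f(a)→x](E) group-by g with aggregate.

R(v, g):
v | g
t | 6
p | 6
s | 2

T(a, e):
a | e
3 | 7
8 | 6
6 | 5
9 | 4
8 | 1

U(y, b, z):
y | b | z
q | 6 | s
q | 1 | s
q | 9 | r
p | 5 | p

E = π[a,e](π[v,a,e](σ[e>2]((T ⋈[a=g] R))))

σ filters on e, owned by the left side.
E' = π[a,e](π[v,a,e]((σ[e>2](T) ⋈[a=g] R)))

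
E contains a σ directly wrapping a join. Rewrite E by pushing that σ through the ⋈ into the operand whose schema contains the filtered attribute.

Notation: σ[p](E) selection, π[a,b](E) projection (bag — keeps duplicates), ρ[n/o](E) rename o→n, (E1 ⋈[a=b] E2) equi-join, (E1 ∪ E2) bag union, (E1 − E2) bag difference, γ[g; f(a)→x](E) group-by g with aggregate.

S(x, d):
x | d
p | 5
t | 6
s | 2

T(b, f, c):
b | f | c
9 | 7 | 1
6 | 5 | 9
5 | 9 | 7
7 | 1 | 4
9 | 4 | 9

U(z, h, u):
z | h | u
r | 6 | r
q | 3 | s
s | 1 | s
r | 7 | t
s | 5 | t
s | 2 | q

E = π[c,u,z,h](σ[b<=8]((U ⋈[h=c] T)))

σ filters on b, owned by the right side.
E' = π[c,u,z,h]((U ⋈[h=c] σ[b<=8](T)))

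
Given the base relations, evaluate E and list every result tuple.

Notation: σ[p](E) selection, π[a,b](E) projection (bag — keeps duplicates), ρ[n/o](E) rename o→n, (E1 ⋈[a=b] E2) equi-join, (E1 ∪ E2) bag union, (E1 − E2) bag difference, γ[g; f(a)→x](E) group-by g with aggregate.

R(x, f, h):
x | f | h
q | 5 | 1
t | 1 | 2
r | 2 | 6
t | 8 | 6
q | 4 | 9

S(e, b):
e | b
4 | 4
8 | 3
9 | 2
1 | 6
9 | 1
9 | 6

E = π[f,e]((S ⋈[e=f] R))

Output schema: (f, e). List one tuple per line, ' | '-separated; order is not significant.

Subexpression sizes:
  S → 6
  R → 5
  (S ⋈[e=f] R) → 3
  π[f,e]((S ⋈[e=f] R)) → 3

== RESULT ==
f | e
1 | 1
4 | 4
8 | 8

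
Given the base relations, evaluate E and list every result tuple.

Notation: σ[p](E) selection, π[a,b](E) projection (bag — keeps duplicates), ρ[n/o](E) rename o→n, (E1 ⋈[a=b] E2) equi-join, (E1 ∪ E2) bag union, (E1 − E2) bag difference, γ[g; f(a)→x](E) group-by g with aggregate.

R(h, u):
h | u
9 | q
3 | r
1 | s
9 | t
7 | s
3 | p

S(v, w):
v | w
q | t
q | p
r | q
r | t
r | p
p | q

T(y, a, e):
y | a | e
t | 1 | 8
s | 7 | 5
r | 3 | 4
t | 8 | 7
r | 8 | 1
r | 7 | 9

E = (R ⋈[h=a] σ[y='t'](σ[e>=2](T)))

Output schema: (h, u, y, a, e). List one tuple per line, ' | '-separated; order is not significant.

Stepwise |·|:
  R → 6
  T → 6
  σ[e>=2](T) → 5
  σ[y='t'](σ[e>=2](T)) → 2
  (R ⋈[h=a] σ[y='t'](σ[e>=2](T))) → 1

== RESULT ==
h | u | y | a | e
1 | s | t | 1 | 8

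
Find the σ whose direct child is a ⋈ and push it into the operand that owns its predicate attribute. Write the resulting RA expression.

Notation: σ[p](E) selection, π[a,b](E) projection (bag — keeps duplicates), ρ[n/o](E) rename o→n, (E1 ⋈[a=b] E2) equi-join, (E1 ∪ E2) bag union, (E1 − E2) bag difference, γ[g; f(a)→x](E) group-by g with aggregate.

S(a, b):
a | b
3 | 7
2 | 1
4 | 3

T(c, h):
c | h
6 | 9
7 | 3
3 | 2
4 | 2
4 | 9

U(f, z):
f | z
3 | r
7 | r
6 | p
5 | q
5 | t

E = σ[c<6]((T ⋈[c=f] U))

σ filters on c, owned by the left side.
E' = (σ[c<6](T) ⋈[c=f] U)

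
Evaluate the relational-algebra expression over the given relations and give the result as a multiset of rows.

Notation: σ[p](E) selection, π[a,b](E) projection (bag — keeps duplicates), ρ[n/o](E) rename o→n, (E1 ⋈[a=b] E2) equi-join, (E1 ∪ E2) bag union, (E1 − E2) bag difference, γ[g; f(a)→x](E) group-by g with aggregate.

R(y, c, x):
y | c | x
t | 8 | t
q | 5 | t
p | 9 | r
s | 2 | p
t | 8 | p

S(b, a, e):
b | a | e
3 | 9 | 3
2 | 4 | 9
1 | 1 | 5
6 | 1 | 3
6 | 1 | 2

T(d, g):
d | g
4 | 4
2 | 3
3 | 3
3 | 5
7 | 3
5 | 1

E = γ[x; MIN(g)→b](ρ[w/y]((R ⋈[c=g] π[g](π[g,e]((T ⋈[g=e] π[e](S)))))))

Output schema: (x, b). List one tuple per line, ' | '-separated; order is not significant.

Per-node cardinality:
  R → 5
  T → 6
  S → 5
  π[e](S) → 5
  (T ⋈[g=e] π[e](S)) → 7
  π[g,e]((T ⋈[g=e] π[e](S))) → 7
  π[g](π[g,e]((T ⋈[g=e] π[e](S)))) → 7
  (R ⋈[c=g] π[g](π[g,e]((T ⋈[g=e] π[e](S))))) → 1
  ρ[w/y]((R ⋈[c=g] π[g](π[g,e]((T ⋈[g=e] π[e](S)))))) → 1
  γ[x; MIN(g)→b](ρ[w/y]((R ⋈[c=g] π[g](π[g,e]((T ⋈[g=e] π[e](S))))))) → 1

== RESULT ==
x | b
t | 5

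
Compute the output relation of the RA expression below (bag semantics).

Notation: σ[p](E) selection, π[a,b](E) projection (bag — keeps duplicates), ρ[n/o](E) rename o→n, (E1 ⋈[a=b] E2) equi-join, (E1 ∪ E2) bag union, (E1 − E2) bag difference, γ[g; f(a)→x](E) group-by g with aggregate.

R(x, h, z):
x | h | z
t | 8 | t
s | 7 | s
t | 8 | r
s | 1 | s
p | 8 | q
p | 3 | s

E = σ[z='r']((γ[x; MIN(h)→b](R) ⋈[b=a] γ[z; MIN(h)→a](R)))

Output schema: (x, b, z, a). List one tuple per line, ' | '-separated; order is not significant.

Subexpression sizes:
  R → 6
  γ[x; MIN(h)→b](R) → 3
  R → 6
  γ[z; MIN(h)→a](R) → 4
  (γ[x; MIN(h)→b](R) ⋈[b=a] γ[z; MIN(h)→a](R)) → 4
  σ[z='r']((γ[x; MIN(h)→b](R) ⋈[b=a] γ[z; MIN(h)→a](R))) → 1

== RESULT ==
x | b | z | a
t | 8 | r | 8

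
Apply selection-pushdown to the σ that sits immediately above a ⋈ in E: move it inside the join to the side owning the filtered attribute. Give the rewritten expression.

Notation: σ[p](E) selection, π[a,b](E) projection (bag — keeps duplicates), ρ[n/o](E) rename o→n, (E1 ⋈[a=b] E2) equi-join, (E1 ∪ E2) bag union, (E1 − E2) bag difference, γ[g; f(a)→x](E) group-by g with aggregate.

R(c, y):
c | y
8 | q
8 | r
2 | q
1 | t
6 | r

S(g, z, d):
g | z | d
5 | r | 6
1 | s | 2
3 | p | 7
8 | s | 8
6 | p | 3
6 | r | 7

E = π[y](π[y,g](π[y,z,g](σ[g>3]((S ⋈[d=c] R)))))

σ filters on g, owned by the left side.
E' = π[y](π[y,g](π[y,z,g]((σ[g>3](S) ⋈[d=c] R))))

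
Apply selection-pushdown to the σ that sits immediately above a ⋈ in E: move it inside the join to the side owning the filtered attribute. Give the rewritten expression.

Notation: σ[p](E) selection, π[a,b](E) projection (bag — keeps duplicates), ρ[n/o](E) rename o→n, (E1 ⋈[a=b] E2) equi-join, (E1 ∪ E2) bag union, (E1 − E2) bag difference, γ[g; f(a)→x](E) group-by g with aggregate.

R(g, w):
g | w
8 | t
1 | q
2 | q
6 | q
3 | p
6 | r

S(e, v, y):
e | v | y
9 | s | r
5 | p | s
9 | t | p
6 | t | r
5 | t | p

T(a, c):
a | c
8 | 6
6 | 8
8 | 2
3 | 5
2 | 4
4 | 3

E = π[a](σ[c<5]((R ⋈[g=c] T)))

σ filters on c, owned by the right side.
E' = π[a]((R ⋈[g=c] σ[c<5](T)))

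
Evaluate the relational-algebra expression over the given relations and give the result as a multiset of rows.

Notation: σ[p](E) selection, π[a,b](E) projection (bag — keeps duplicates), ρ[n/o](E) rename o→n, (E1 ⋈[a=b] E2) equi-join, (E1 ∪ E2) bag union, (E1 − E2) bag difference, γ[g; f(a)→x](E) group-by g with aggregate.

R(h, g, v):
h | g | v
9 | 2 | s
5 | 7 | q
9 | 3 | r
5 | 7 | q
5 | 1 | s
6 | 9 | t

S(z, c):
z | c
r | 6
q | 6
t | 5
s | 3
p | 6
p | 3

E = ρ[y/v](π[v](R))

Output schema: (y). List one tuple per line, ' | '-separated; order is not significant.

Row counts bottom-up:
  R → 6
  π[v](R) → 6
  ρ[y/v](π[v](R)) → 6

== RESULT ==
y
q
q
r
s
s
t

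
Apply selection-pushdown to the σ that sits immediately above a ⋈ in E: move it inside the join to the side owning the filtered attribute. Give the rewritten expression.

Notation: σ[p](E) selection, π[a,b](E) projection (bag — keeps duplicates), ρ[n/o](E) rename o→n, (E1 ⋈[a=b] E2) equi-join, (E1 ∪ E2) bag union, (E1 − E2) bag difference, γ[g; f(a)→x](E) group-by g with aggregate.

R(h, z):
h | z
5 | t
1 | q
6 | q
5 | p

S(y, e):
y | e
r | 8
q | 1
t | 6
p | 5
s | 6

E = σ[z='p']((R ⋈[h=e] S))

σ filters on z, owned by the left side.
E' = (σ[z='p'](R) ⋈[h=e] S)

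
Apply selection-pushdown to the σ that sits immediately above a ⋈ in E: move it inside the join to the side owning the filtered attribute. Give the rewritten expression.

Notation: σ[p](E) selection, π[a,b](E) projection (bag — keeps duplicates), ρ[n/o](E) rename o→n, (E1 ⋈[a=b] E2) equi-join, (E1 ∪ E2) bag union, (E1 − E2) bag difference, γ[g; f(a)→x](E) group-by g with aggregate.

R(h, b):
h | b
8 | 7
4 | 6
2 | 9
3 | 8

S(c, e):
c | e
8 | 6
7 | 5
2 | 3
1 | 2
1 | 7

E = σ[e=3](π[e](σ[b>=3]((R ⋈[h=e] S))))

σ filters on b, owned by the left side.
E' = σ[e=3](π[e]((σ[b>=3](R) ⋈[h=e] S)))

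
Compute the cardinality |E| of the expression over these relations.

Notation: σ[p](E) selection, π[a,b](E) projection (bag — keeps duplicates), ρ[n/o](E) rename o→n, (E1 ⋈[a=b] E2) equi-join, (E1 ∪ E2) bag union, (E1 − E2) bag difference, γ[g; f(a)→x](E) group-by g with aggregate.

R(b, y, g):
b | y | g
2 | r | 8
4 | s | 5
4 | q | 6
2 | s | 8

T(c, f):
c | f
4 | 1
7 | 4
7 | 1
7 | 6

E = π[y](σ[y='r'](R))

Per-node cardinality:
  R → 4
  σ[y='r'](R) → 1
  π[y](σ[y='r'](R)) → 1

|E| = 1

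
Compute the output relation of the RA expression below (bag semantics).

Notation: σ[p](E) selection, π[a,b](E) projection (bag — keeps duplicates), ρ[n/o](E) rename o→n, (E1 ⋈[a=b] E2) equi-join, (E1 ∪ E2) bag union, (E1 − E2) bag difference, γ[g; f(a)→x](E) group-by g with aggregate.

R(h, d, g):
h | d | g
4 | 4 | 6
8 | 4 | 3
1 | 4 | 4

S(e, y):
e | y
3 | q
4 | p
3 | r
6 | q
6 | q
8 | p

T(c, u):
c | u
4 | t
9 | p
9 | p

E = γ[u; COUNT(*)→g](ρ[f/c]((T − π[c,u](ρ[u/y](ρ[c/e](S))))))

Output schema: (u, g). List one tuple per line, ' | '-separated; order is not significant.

Per-node cardinality:
  T → 3
  S → 6
  ρ[c/e](S) → 6
  ρ[u/y](ρ[c/e](S)) → 6
  π[c,u](ρ[u/y](ρ[c/e](S))) → 6
  (T − π[c,u](ρ[u/y](ρ[c/e](S)))) → 3
  ρ[f/c]((T − π[c,u](ρ[u/y](ρ[c/e](S))))) → 3
  γ[u; COUNT(*)→g](ρ[f/c]((T − π[c,u](ρ[u/y](ρ[c/e](S)))))) → 2

== RESULT ==
u | g
p | 2
t | 1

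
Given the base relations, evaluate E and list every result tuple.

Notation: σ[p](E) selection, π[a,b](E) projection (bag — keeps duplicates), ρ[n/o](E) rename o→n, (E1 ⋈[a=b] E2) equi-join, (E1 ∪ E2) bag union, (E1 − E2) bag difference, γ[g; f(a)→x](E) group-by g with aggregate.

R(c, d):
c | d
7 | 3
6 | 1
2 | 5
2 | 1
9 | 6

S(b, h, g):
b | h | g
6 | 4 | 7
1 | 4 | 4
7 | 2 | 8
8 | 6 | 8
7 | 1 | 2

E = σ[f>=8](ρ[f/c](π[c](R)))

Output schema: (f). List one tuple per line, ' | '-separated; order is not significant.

Subexpression sizes:
  R → 5
  π[c](R) → 5
  ρ[f/c](π[c](R)) → 5
  σ[f>=8](ρ[f/c](π[c](R))) → 1

== RESULT ==
f
9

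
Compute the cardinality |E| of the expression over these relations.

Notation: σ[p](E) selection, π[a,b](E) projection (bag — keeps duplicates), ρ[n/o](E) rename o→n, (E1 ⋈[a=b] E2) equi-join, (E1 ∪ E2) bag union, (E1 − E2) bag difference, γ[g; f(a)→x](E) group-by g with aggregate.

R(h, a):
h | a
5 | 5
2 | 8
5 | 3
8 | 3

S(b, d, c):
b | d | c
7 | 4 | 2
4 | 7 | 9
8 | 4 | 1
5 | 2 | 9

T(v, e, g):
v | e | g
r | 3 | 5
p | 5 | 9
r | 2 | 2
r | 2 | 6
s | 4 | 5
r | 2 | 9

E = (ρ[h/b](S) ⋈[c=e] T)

Subexpression sizes:
  S → 4
  ρ[h/b](S) → 4
  T → 6
  (ρ[h/b](S) ⋈[c=e] T) → 3

|E| = 3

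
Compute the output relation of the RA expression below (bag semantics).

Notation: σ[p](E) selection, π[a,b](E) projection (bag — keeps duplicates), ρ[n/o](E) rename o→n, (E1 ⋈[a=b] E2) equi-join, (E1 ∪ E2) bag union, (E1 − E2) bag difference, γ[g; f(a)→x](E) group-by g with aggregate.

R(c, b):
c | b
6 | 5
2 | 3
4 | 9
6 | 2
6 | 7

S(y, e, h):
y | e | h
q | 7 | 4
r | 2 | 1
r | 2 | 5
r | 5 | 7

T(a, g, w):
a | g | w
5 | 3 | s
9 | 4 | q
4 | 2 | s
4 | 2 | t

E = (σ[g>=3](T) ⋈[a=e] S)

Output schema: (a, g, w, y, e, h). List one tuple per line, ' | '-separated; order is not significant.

Stepwise |·|:
  T → 4
  σ[g>=3](T) → 2
  S → 4
  (σ[g>=3](T) ⋈[a=e] S) → 1

== RESULT ==
a | g | w | y | e | h
5 | 3 | s | r | 5 | 7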